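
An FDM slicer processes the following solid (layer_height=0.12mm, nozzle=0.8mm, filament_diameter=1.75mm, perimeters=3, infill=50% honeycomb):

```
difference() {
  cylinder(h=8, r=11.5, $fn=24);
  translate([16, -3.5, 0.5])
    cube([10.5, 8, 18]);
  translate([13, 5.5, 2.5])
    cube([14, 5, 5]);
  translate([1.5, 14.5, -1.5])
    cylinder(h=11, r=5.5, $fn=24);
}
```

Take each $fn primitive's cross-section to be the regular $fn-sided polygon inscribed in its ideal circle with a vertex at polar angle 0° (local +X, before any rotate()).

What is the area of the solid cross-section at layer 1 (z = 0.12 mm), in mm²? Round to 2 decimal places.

398.36 mm²

At z = 0.12 mm: the r=11.5 cylinder contributes a regular 24-gon of circumradius 11.5 (area = (24/2)·11.500²·sin(360°/24) = 410.75 mm²); the cube at (16, -3.5) does not reach this height (z outside [0.5, 18.5]); the cube at (13, 5.5) does not reach this height (z outside [2.5, 7.5]); the r=5.5 cylinder at (1.5, 14.5) contributes a regular 24-gon of circumradius 5.5 (area = (24/2)·5.500²·sin(360°/24) = 93.95 mm²); After the difference (first − rest): starting from the r=11.5 cylinder (410.75 mm²), the r=5.5 cylinder at (1.5, 14.5) partially overlaps it — only the 12.39 mm² overlap (of its 93.95 mm²) is removed, clipping the outline — area = 398.36 mm². Overall, the cross-section is a single solid region. Net area = 398.36 mm².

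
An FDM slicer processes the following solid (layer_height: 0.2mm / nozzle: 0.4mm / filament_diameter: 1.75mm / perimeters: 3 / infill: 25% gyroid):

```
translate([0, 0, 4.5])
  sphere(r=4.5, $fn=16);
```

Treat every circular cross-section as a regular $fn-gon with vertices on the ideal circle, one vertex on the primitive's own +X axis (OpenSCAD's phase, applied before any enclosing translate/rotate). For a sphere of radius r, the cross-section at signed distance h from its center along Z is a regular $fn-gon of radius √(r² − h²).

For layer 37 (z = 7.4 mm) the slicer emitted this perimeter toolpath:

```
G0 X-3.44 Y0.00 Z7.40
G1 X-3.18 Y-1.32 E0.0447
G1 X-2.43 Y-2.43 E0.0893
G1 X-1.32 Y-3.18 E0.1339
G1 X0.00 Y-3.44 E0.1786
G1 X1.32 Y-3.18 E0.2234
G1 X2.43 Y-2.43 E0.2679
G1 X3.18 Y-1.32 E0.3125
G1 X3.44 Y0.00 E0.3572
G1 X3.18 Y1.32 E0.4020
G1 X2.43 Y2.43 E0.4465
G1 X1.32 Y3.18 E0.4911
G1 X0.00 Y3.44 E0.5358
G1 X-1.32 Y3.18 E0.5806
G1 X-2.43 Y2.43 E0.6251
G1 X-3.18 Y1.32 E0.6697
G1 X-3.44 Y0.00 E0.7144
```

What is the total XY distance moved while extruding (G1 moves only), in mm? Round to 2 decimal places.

Sum the Euclidean lengths of each G1 segment: total = 21.48 mm.

21.48 mm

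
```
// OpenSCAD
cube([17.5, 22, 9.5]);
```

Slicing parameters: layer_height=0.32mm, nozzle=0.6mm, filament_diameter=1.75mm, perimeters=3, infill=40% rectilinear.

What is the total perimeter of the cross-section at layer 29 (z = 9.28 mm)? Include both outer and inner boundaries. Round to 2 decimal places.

At z = 9.28 mm: the 17.5×22 cube contributes its full rectangle (perimeter 79.00 mm). Overall, the cross-section is a single solid region. Total boundary length (outer) = 79.00 mm.

79.00 mm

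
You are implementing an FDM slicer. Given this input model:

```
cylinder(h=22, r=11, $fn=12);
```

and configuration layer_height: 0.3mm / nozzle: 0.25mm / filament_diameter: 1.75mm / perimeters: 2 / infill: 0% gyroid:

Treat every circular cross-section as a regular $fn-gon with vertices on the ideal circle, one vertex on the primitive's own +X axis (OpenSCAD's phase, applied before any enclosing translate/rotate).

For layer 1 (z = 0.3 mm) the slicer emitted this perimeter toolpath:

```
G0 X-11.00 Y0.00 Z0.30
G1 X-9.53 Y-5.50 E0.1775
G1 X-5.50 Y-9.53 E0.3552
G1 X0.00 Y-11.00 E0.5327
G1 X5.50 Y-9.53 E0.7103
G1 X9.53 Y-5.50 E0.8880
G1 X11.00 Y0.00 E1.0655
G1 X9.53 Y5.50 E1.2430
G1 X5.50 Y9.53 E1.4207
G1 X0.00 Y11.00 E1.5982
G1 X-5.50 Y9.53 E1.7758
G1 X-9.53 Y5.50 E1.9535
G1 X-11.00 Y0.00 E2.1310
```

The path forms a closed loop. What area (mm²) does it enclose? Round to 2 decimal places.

Apply the shoelace formula to the sequence of (X, Y) vertices; enclosed area = 363.14 mm².

363.14 mm²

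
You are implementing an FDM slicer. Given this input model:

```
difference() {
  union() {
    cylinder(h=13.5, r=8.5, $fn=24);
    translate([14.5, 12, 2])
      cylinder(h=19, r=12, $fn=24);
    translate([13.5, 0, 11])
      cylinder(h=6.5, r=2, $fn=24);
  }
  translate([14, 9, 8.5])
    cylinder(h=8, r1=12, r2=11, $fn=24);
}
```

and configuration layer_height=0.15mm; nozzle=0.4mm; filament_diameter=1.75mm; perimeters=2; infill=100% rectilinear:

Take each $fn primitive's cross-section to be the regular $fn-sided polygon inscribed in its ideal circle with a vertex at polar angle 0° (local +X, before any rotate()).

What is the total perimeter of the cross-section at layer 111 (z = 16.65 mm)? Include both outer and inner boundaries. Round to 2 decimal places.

78.00 mm

At z = 16.65 mm: the cylinder is not intersected at this z (z outside [0, 13.5]); the r=12 cylinder at (14.5, 12) contributes a regular 24-gon of circumradius 12 (perimeter = 2·24·12.000·sin(180°/24) = 75.18 mm); the r=2 cylinder at (13.5, 0) contributes a regular 24-gon of circumradius 2 (perimeter = 2·24·2.000·sin(180°/24) = 12.53 mm); Taking the union: the regions partially overlap (shared area 5.56 mm²), so the edge portions inside another operand are dropped and the merged outline is re-measured after clipping — boundary = 78.00 mm; the cone at (14, 9) is not intersected at this z (z outside [8.5, 16.5]); Subtracting the remaining from the first: none of the subtracted shapes is present at this height, so that combined region is unchanged — boundary = 78.00 mm. Overall, the cross-section is a single solid region. Total boundary length (outer) = 78.00 mm.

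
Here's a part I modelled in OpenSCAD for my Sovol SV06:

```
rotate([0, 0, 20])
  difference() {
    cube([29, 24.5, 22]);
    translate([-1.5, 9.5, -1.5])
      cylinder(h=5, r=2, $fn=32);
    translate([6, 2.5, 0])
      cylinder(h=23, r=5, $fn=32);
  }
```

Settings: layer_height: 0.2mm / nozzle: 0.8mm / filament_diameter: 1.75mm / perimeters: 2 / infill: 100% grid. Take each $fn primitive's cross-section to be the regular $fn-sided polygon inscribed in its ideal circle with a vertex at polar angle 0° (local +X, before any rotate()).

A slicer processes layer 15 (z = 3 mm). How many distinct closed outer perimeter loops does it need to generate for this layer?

1

At z = 3 mm: the 29×24.5 cube contributes its full rectangle; the r=2 cylinder at (-1.5, 9.5) gives a regular 32-gon of circumradius 2 (constant along its height); the r=5 cylinder at (6, 2.5) gives a regular 32-gon of circumradius 5 (constant along its height); After the difference (first − rest): starting from the 29×24.5 cube, the r=2 cylinder at (-1.5, 9.5) partially overlaps it — only the 0.89 mm² overlap (of its 12.49 mm²) is removed, clipping the outline; the r=5 cylinder at (6, 2.5) partially overlaps it — only the 62.85 mm² overlap (of its 78.04 mm²) is removed, clipping the outline — 1 connected region; (rotated 20° about Z; rotation is an isometry so areas/perimeters/island counts are preserved). The result has 1 disconnected region.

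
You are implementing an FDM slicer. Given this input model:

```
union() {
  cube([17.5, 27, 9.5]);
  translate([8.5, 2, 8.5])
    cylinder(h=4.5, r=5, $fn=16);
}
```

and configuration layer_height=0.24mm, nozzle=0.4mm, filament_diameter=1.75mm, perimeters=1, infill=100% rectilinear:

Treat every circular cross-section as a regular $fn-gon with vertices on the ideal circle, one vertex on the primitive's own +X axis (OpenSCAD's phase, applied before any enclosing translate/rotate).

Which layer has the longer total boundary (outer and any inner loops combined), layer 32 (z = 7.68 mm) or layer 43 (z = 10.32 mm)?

layer 32 (z = 7.68 mm)

Layer 32 (z = 7.68): the cube (footprint 17.5×27) is included at this height (perimeter 89.00 mm); the cylinder at (8.5, 2) is absent (z outside [8.5, 13]); Combining (union): only the 17.5×27 cube is present, so the union is just that shape — boundary = 89.00 mm. So its perimeter = 89.00 mm. Layer 43 (z = 10.32): the cube is not intersected at this z (z outside [0, 9.5]); the cylinder at (8.5, 2): section is a regular 16-gon, circumradius r=5 (perimeter = 2·16·5.000·sin(180°/16) = 31.21 mm); Taking the union: only the r=5 cylinder at (8.5, 2) is present, so the union is just that shape — boundary = 31.21 mm. So its perimeter = 31.21 mm. Layer 32 is larger (89.00 vs 31.21 mm).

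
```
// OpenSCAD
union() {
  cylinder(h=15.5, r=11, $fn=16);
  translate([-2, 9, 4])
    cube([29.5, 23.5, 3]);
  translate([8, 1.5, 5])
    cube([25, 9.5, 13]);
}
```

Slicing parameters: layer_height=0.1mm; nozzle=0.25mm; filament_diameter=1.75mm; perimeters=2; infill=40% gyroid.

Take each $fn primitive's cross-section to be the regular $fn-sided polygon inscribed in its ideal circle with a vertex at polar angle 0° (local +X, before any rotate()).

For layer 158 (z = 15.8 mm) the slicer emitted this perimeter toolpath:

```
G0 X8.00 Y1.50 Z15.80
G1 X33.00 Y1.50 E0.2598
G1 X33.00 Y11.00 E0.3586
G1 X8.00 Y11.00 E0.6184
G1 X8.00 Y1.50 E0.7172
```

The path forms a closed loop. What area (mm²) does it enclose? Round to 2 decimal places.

237.50 mm²

Apply the shoelace formula to the sequence of (X, Y) vertices; enclosed area = 237.50 mm².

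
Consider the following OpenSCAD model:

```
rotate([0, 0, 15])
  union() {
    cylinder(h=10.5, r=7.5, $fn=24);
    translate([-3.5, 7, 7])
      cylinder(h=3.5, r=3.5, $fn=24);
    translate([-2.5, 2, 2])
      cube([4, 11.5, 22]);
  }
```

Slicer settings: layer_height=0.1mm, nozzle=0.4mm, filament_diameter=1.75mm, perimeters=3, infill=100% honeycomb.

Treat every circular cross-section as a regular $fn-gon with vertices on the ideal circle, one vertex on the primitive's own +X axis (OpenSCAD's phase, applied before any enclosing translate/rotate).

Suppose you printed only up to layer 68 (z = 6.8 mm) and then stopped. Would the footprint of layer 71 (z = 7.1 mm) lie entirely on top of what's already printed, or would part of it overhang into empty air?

Compare the two slices. At z = 6.8: the cylinder: section is a regular 24-gon, circumradius r=7.5 (area = (24/2)·7.500²·sin(360°/24) = 174.70 mm²); the cylinder at (-3.5, 7) is absent (z outside [7, 10.5]); the cube at (-2.5, 2) (footprint 4×11.5) is included at this height (area 46.00 mm²); Combining (union): the regions partially overlap — summed areas 220.70 mm² minus the doubly-counted overlap 21.40 mm² gives 199.31 mm² — area = 199.31 mm²; (rotated 15° about Z; rotation is an isometry so areas/perimeters/island counts are preserved). At z = 7.1: the cylinder: section is a regular 24-gon, circumradius r=7.5 (area = (24/2)·7.500²·sin(360°/24) = 174.70 mm²); the r=3.5 cylinder at (-3.5, 7) contributes a regular 24-gon of circumradius 3.5 (area = (24/2)·3.500²·sin(360°/24) = 38.05 mm²); the 4×11.5 cube at (-2.5, 2) contributes its full rectangle (area 46.00 mm²); Taking the union: the regions partially overlap — summed areas 258.75 mm² minus the doubly-counted overlap 41.36 mm² gives 217.39 mm² — area = 217.39 mm²; (whole slice rotated 15° about Z — lengths, areas and connectivity unchanged). Checking containment: at z = 7.1 the cross-section extends beyond the z = 6.8 cross-section by about 18.09 mm².

part overhangs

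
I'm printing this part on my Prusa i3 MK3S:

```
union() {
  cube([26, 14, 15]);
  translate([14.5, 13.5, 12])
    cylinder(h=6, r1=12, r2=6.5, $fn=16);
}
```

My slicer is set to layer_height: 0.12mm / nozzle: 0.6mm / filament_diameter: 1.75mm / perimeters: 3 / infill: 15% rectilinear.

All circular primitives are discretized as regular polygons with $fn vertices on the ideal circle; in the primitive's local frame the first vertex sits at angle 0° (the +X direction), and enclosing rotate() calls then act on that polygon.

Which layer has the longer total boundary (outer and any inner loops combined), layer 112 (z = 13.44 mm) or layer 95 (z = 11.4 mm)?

Layer 112 (z = 13.44): the 26×14 cube contributes its full rectangle (perimeter 80.00 mm); the cone at (14.5, 13.5) (r1=12→r2=6.5) has section circumradius 10.680 here — a regular 16-gon (perimeter = 2·16·10.680·sin(180°/16) = 66.67 mm); Combining (union): the regions partially overlap (shared area 185.23 mm²), so the edge portions inside another operand are dropped and the merged outline is re-measured after clipping — boundary = 91.16 mm. So its perimeter = 91.16 mm. Layer 95 (z = 11.4): the 26×14 cube contributes its full rectangle (perimeter 80.00 mm); the cone at (14.5, 13.5) is absent (z outside [12, 18]); Taking the union: only the 26×14 cube is present, so the union is just that shape — boundary = 80.00 mm. So its perimeter = 80.00 mm. Layer 112 is larger (91.16 vs 80.00 mm).

layer 112 (z = 13.44 mm)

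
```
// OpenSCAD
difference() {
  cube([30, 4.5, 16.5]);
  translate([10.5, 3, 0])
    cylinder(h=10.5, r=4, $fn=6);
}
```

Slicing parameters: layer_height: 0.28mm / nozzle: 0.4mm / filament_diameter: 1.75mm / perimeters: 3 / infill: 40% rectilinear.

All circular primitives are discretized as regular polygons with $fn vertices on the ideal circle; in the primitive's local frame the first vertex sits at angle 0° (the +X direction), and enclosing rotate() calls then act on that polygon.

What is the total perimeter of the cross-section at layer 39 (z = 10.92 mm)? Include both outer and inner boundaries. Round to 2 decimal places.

At z = 10.92 mm: the cube (footprint 30×4.5) is included at this height (perimeter 69.00 mm); the cylinder at (10.5, 3) is absent (z outside [0, 10.5]); After the difference (first − rest): none of the subtracted shapes is present at this height, so the 30×4.5 cube is unchanged — boundary = 69.00 mm. Overall, the cross-section is a single solid region. Total boundary length (outer) = 69.00 mm.

69.00 mm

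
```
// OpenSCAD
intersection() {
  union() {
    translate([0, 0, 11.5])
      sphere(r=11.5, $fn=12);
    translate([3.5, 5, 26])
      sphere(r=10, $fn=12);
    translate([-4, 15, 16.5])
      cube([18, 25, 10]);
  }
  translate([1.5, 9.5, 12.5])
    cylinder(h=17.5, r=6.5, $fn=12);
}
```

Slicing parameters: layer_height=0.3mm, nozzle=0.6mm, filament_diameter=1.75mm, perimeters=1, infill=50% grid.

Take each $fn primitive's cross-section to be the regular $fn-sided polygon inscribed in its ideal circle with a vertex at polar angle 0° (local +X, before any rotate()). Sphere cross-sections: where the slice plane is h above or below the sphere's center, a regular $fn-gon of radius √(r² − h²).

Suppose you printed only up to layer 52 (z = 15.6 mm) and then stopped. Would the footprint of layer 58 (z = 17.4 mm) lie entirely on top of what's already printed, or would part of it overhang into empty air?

Compare the two slices. At z = 15.6: the sphere: section is a regular 12-gon, circumradius = √(r²−h²) = √(11.5²−4.1²) = 10.744 (area = (12/2)·10.744²·sin(360°/12) = 346.32 mm²); the sphere at (3.5, 5) is absent (|z−center|=10.400 > r=10); the cube at (-4, 15) is not intersected at this z (z outside [16.5, 26.5]); Combining (union): only the r=11.5 sphere is present, so the union is just that shape — area = 346.32 mm²; the cylinder at (1.5, 9.5): section is a regular 12-gon, circumradius r=6.5 (area = (12/2)·6.500²·sin(360°/12) = 126.75 mm²); Keeping only the common overlap: the r=6.5 cylinder at (1.5, 9.5) partially overlaps that combined region; clipping to the common part keeps 65.94 mm² — area = 65.94 mm². At z = 17.4: the sphere: section is a regular 12-gon, circumradius = √(r²−h²) = √(11.5²−5.9²) = 9.871 (area = (12/2)·9.871²·sin(360°/12) = 292.32 mm²); the r=10 sphere at (3.5, 5) slices to a regular 12-gon of circumradius 5.103 (√(r²−h²) with h=8.6 from center) (area = (12/2)·5.103²·sin(360°/12) = 78.12 mm²); the 18×25 cube at (-4, 15) contributes its full rectangle (area 450.00 mm²); Combining (union): the regions partially overlap — summed areas 820.44 mm² minus the doubly-counted overlap 68.97 mm² gives 751.47 mm² — area = 751.47 mm²; the r=6.5 cylinder at (1.5, 9.5) gives a regular 12-gon of circumradius 6.5 (constant along its height) (area = (12/2)·6.500²·sin(360°/12) = 126.75 mm²); After intersecting: the r=6.5 cylinder at (1.5, 9.5) partially overlaps that combined region; clipping to the common part keeps 65.67 mm² — area = 65.67 mm². Checking containment: at z = 17.4 the cross-section extends beyond the z = 15.6 cross-section by about 5.83 mm².

part overhangs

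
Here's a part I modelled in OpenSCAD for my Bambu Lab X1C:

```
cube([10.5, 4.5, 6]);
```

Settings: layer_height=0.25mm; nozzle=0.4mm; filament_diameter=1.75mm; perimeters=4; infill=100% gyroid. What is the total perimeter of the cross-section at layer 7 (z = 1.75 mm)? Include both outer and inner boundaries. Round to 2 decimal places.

30.00 mm

At z = 1.75 mm: the 10.5×4.5 cube contributes its full rectangle (perimeter 30.00 mm). Overall, the cross-section is a single solid region. Total boundary length (outer) = 30.00 mm.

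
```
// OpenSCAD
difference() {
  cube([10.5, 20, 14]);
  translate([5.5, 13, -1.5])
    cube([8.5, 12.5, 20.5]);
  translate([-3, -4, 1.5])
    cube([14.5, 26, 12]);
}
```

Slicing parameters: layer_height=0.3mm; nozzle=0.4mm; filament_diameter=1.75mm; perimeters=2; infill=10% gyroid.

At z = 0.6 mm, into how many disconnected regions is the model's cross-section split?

At z = 0.6 mm: the cube (footprint 10.5×20) is included at this height; the cube at (5.5, 13) (footprint 8.5×12.5) is included at this height; the cube at (-3, -4) does not reach this height (z outside [1.5, 13.5]); Subtracting the remaining from the first: starting from the 10.5×20 cube, the 8.5×12.5 cube at (5.5, 13) partially overlaps it — only the 35.00 mm² overlap (of its 106.25 mm²) is removed, clipping the outline — 1 connected region. The result has 1 disconnected region.

1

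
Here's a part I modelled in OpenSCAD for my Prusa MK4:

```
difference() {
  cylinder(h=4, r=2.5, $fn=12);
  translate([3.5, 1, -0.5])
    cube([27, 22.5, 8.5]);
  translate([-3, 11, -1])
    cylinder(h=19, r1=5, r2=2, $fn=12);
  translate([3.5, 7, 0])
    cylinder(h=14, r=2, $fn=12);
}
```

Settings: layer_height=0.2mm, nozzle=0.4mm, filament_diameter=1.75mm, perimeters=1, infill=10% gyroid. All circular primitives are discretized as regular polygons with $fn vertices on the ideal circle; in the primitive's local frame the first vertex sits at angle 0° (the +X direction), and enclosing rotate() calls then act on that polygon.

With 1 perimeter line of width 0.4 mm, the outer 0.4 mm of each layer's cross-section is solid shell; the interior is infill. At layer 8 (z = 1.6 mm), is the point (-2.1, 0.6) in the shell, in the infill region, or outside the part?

At z = 1.6 mm: the r=2.5 cylinder contributes a regular 12-gon of circumradius 2.5; the 27×22.5 cube at (3.5, 1) contributes its full rectangle; the cone at (-3, 11): at t=0.137 of its height the radius interpolates to r₁+(r₂−r₁)t = 4.589, giving a regular 12-gon of that circumradius; the r=2 cylinder at (3.5, 7) gives a regular 12-gon of circumradius 2 (constant along its height); Taking the first minus the rest: starting from the r=2.5 cylinder, the 27×22.5 cube at (3.5, 1) misses the remaining region (no effect); the cone at (-3, 11) misses the remaining region (no effect); the r=2 cylinder at (3.5, 7) misses the remaining region (no effect) — 1 connected region. Overall, the cross-section is a single solid region. The nearest boundary edge runs (-2.50, 0.00)→(-2.17, 1.25); distance from the point to it = 0.23 mm. The point is inside the cross-section, 0.23 mm from the nearest boundary — within the 0.4 mm shell band (1 × 0.4).

shell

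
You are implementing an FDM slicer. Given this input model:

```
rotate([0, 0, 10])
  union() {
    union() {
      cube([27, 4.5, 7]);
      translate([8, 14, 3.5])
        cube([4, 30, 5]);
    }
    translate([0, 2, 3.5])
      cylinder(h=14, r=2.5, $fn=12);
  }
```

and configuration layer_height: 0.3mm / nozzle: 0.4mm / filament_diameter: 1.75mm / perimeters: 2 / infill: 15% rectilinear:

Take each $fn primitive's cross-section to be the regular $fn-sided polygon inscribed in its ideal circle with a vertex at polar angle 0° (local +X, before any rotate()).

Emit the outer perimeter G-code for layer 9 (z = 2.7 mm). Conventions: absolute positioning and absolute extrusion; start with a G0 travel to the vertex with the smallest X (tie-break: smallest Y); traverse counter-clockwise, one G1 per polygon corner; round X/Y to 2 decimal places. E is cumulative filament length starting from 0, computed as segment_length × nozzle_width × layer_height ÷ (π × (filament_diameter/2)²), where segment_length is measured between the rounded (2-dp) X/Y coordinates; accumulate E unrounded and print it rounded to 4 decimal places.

At z = 2.7 mm: the cube is present — its section is the full 27×4.5 rectangle; the cube at (8, 14) is not intersected at this z (z outside [3.5, 8.5]); Combining (union): only the 27×4.5 cube is present, so the union is just that shape — 1 connected region; the cylinder at (0, 2) does not reach this height (z outside [3.5, 17.5]); Combining (union): only the result so far is present, so the union is just that shape — 1 connected region; (whole slice rotated 10° about Z — lengths, areas and connectivity unchanged). The outline is a single polygon with 4 vertices. Extrusion per mm of travel: 0.4 × 0.3 / (π × 0.875²) = 0.049890. Accumulating E over each segment gives final E = 3.1429.

G0 X-0.78 Y4.43 Z2.70
G1 X0.00 Y0.00 E0.2244
G1 X26.59 Y4.69 E1.5715
G1 X25.81 Y9.12 E1.7959
G1 X-0.78 Y4.43 E3.1429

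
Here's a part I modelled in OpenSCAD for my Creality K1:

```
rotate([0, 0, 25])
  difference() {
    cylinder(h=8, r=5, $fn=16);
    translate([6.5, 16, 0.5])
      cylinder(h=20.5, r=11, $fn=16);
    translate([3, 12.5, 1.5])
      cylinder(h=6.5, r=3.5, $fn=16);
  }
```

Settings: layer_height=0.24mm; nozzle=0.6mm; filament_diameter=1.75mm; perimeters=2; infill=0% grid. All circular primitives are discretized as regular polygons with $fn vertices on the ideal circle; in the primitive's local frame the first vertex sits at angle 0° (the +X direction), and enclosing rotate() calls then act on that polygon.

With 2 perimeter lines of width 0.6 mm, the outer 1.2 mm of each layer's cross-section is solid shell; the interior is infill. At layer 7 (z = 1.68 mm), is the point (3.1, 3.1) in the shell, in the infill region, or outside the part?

At z = 1.68 mm: the cylinder: section is a regular 16-gon, circumradius r=5; the cylinder at (6.5, 16): section is a regular 16-gon, circumradius r=11; the cylinder at (3, 12.5): section is a regular 16-gon, circumradius r=3.5; Subtracting the remaining from the first: starting from the r=5 cylinder, the r=11 cylinder at (6.5, 16) misses the remaining region (no effect); the r=3.5 cylinder at (3, 12.5) misses the remaining region (no effect) — 1 connected region; (whole slice rotated 25° about Z — lengths, areas and connectivity unchanged). Overall, the cross-section is a single solid region. Undo the 25° rotation: the query point maps to (4.120, 1.499) in the un-rotated model frame. The nearest boundary edge runs (4.62, 1.91)→(5.00, 0.00); distance from the point to it = 0.57 mm. The point is inside the cross-section, 0.57 mm from the nearest boundary — within the 1.2 mm shell band (2 × 0.6).

shell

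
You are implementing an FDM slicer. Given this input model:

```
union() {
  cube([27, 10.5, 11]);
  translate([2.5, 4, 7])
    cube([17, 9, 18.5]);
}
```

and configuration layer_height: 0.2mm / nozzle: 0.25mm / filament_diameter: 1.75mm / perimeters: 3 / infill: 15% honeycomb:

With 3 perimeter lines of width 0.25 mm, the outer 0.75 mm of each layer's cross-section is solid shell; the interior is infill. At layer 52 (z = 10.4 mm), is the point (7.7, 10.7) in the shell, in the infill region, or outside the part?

infill

At z = 10.4 mm: the cube (footprint 27×10.5) is included at this height; the cube at (2.5, 4) (footprint 17×9) is included at this height; Taking the union: the regions partially overlap (shared area 110.50 mm²), so overlapping operands fuse into one piece — 1 connected region. Overall, the cross-section is a single solid region. The nearest boundary edge runs (2.50, 13.00)→(19.50, 13.00); distance from the point to it = 2.30 mm. The point is inside the cross-section and 2.30 mm from the nearest boundary — more than the 0.75 mm shell width (3 × 0.25), so it's in the infill interior.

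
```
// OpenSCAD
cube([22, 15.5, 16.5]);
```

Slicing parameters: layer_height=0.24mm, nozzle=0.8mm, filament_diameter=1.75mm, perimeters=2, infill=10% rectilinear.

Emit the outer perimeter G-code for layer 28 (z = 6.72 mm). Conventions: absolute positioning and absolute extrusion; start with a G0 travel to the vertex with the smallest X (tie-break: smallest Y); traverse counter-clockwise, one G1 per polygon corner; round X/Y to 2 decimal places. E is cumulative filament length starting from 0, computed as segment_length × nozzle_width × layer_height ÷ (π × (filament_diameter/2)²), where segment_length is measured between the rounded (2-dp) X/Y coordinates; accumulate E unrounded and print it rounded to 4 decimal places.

G0 X0.00 Y0.00 Z6.72
G1 X22.00 Y0.00 E1.7561
G1 X22.00 Y15.50 E2.9934
G1 X0.00 Y15.50 E4.7495
G1 X0.00 Y0.00 E5.9868

At z = 6.72 mm: the cube (footprint 22×15.5) is included at this height. The outline is a single polygon with 4 vertices. Extrusion per mm of travel: 0.8 × 0.24 / (π × 0.875²) = 0.079824. Accumulating E over each segment gives final E = 5.9868.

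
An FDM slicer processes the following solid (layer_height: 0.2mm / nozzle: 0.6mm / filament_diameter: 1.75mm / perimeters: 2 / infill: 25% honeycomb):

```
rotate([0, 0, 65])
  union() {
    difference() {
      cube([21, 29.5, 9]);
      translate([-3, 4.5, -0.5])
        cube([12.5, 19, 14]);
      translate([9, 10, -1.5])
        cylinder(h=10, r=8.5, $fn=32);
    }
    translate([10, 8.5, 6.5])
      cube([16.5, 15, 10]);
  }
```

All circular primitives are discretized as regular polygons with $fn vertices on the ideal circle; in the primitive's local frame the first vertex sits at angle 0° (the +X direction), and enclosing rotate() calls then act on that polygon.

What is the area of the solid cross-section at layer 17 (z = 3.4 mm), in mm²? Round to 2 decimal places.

At z = 3.4 mm: the cube (footprint 21×29.5) is included at this height (area 619.50 mm²); the 12.5×19 cube at (-3, 4.5) contributes its full rectangle (area 237.50 mm²); the cylinder at (9, 10): section is a regular 32-gon, circumradius r=8.5 (area = (32/2)·8.500²·sin(360°/32) = 225.52 mm²); After the difference (first − rest): starting from the 21×29.5 cube (619.50 mm²), the 12.5×19 cube at (-3, 4.5) partially overlaps it — only the 180.50 mm² overlap (of its 237.50 mm²) is removed, clipping the outline; the r=8.5 cylinder at (9, 10) partially overlaps it — only the 119.08 mm² overlap (of its 225.52 mm²) is removed, clipping the outline — area = 319.92 mm²; the cube at (10, 8.5) does not reach this height (z outside [6.5, 16.5]); Taking the union: only the result so far is present, so the union is just that shape — area = 319.92 mm²; (rotated 65° about Z; rotation is an isometry so areas/perimeters/island counts are preserved). Overall, the cross-section is a single solid region. Net area = 319.92 mm².

319.92 mm²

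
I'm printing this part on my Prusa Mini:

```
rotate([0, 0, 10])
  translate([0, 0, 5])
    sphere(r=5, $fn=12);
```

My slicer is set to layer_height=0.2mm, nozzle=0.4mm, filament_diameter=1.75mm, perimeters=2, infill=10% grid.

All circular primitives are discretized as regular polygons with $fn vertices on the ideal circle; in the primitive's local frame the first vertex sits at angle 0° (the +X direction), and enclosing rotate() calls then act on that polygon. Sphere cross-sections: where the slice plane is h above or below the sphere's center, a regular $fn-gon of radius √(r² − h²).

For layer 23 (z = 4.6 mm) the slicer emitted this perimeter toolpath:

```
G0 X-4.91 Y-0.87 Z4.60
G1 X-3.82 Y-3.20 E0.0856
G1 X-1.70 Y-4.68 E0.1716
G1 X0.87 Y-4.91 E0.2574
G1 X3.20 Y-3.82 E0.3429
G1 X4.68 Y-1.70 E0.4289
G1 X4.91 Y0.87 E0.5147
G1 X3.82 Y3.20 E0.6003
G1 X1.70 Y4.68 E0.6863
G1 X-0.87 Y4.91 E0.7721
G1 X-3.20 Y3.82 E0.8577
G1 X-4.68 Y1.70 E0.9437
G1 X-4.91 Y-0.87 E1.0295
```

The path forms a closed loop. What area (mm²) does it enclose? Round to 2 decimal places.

74.49 mm²

Apply the shoelace formula to the sequence of (X, Y) vertices; enclosed area = 74.49 mm².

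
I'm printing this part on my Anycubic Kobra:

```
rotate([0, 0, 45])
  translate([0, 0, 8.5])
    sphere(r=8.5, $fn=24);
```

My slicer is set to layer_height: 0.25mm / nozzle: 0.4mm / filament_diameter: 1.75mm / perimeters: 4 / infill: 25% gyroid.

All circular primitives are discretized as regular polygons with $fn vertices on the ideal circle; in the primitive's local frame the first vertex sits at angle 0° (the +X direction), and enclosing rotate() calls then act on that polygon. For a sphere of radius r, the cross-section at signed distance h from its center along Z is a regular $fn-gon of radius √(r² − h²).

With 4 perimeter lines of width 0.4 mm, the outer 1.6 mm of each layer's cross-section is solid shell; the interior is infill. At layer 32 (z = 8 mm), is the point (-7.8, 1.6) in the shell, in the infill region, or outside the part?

At z = 8 mm: the sphere: section is a regular 24-gon, circumradius = √(r²−h²) = √(8.5²−0.5²) = 8.485; (rotated 45° about Z; rotation is an isometry so areas/perimeters/island counts are preserved). Overall, the cross-section is a single solid region. Undo the 45° rotation: the query point maps to (-4.384, 6.647) in the un-rotated model frame. The nearest boundary edge runs (-4.24, 7.35)→(-6.00, 6.00); distance from the point to it = 0.47 mm. The point is inside the cross-section, 0.47 mm from the nearest boundary — within the 1.6 mm shell band (4 × 0.4).

shell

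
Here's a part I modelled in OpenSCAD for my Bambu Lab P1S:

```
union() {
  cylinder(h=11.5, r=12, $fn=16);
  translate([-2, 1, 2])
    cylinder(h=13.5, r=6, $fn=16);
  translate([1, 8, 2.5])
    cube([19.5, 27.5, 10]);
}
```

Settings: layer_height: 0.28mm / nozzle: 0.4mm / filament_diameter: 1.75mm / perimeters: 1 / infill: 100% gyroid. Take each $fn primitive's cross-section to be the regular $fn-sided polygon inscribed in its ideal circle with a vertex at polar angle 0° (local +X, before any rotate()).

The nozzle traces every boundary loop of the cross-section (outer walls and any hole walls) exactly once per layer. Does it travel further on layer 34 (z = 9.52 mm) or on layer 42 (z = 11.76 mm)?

layer 34 (z = 9.52 mm)

Layer 34 (z = 9.52): the r=12 cylinder contributes a regular 16-gon of circumradius 12 (perimeter = 2·16·12.000·sin(180°/16) = 74.91 mm); the r=6 cylinder at (-2, 1) gives a regular 16-gon of circumradius 6 (constant along its height) (perimeter = 2·16·6.000·sin(180°/16) = 37.46 mm); the cube at (1, 8) is present — its section is the full 19.5×27.5 rectangle (perimeter 94.00 mm); Merging all regions: the regions partially overlap (shared area 129.62 mm²), so the edge portions inside another operand are dropped and the merged outline is re-measured after clipping — boundary = 148.38 mm. So its perimeter = 148.38 mm. Layer 42 (z = 11.76): the cylinder does not reach this height (z outside [0, 11.5]); the r=6 cylinder at (-2, 1) contributes a regular 16-gon of circumradius 6 (perimeter = 2·16·6.000·sin(180°/16) = 37.46 mm); the cube at (1, 8) is present — its section is the full 19.5×27.5 rectangle (perimeter 94.00 mm); Taking the union: the 2 present regions are separate (no shared area or edge), so areas and boundary lengths simply add and each stays a separate island — boundary = 131.46 mm. So its perimeter = 131.46 mm. Layer 34 is larger (148.38 vs 131.46 mm).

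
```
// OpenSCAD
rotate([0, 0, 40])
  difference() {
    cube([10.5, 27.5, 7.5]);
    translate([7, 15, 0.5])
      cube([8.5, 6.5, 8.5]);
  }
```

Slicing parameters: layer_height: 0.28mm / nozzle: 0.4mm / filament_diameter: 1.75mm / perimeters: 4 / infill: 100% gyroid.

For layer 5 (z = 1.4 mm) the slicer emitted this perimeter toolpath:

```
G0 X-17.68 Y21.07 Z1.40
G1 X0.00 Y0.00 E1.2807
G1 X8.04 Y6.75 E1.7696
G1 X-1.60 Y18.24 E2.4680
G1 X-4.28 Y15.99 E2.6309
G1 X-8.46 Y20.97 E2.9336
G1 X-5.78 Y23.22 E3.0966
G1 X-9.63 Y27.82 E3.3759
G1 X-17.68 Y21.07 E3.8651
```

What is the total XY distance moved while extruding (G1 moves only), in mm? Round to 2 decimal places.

83.01 mm

Sum the Euclidean lengths of each G1 segment: total = 83.01 mm.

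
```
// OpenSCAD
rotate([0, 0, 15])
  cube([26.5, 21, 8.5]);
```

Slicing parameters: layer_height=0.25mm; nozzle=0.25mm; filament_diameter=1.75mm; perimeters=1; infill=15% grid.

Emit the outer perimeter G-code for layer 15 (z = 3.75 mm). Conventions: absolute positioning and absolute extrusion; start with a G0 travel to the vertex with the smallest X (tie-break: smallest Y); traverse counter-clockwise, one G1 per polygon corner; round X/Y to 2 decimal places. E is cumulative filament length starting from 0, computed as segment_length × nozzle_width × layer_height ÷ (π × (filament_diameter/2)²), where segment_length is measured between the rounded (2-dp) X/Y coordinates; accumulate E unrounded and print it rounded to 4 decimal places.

At z = 3.75 mm: the 26.5×21 cube contributes its full rectangle; (whole slice rotated 15° about Z — lengths, areas and connectivity unchanged). The outline is a single polygon with 4 vertices. Extrusion per mm of travel: 0.25 × 0.25 / (π × 0.875²) = 0.025984. Accumulating E over each segment gives final E = 2.4685.

G0 X-5.44 Y20.28 Z3.75
G1 X0.00 Y0.00 E0.5456
G1 X25.60 Y6.86 E1.2343
G1 X20.16 Y27.14 E1.7799
G1 X-5.44 Y20.28 E2.4685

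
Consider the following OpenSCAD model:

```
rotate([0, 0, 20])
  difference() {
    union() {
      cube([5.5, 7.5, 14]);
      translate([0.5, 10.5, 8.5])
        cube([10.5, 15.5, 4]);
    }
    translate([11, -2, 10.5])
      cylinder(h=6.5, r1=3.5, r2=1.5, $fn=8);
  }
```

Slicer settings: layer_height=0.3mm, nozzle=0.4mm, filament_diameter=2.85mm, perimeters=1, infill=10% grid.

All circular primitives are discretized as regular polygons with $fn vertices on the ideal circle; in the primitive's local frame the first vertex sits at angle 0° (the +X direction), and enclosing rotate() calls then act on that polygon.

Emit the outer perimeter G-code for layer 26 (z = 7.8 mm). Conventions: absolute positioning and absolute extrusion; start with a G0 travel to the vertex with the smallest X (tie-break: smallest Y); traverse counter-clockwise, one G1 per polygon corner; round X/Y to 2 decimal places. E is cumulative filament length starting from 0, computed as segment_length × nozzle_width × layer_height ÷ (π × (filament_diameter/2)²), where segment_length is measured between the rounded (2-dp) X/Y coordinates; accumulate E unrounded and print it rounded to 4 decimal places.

G0 X-2.57 Y7.05 Z7.80
G1 X0.00 Y0.00 E0.1412
G1 X5.17 Y1.88 E0.2446
G1 X2.60 Y8.93 E0.3858
G1 X-2.57 Y7.05 E0.4893

At z = 7.8 mm: the 5.5×7.5 cube contributes its full rectangle; the cube at (0.5, 10.5) does not reach this height (z outside [8.5, 12.5]); Merging all regions: only the 5.5×7.5 cube is present, so the union is just that shape — 1 connected region; the cone at (11, -2) is not intersected at this z (z outside [10.5, 17]); Taking the first minus the rest: none of the subtracted shapes is present at this height, so the result so far is unchanged — 1 connected region; (rotated 20° about Z; rotation is an isometry so areas/perimeters/island counts are preserved). The outline is a single polygon with 4 vertices. Extrusion per mm of travel: 0.4 × 0.3 / (π × 1.425²) = 0.018811. Accumulating E over each segment gives final E = 0.4893.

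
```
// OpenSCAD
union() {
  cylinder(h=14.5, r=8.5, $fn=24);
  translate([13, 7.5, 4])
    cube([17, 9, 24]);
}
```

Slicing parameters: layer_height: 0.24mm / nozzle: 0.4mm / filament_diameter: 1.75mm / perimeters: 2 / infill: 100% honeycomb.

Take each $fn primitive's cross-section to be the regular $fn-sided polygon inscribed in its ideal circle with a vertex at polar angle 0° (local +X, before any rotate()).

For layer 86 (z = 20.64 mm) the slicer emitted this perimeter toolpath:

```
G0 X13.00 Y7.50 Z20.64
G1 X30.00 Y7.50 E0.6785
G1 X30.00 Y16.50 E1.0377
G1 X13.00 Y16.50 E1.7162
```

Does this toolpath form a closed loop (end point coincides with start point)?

no

Start point (G0): (13.00, 7.50). End point (last G1): the path does not return to the start — open.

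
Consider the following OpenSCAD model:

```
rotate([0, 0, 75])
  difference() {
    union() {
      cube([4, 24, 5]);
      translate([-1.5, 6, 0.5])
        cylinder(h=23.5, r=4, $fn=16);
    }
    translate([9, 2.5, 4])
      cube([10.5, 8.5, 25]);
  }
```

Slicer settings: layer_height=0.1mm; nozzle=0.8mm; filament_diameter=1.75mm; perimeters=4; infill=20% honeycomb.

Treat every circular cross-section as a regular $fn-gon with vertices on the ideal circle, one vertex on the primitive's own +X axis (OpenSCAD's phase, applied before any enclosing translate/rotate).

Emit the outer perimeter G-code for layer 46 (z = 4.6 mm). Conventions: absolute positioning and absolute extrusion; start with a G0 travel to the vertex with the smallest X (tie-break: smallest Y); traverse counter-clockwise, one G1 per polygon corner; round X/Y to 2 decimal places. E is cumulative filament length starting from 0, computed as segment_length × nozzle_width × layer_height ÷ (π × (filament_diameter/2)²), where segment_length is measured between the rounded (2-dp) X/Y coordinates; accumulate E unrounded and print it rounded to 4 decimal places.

G0 X-23.18 Y6.21 Z4.60
G1 X-9.37 Y2.51 E0.4755
G1 X-10.05 Y1.14 E0.5264
G1 X-10.15 Y-0.42 E0.5784
G1 X-9.65 Y-1.90 E0.6303
G1 X-8.62 Y-3.07 E0.6822
G1 X-7.22 Y-3.76 E0.7341
G1 X-5.66 Y-3.86 E0.7861
G1 X-4.18 Y-3.36 E0.8381
G1 X-3.01 Y-2.33 E0.8899
G1 X-2.32 Y-0.93 E0.9418
G1 X-2.22 Y0.59 E0.9925
G1 X0.00 Y0.00 E1.0689
G1 X1.04 Y3.86 E1.2018
G1 X-22.15 Y10.08 E2.0004
G1 X-23.18 Y6.21 E2.1336

At z = 4.6 mm: the cube (footprint 4×24) is included at this height; the cylinder at (-1.5, 6): section is a regular 16-gon, circumradius r=4; Combining (union): the regions partially overlap (shared area 12.94 mm²), so overlapping operands fuse into one piece — 1 connected region; the cube at (9, 2.5) (footprint 10.5×8.5) is included at this height; Taking the first minus the rest: starting from that combined region, the 10.5×8.5 cube at (9, 2.5) misses the remaining region (no effect) — 1 connected region; (rotated 75° about Z; rotation is an isometry so areas/perimeters/island counts are preserved). The outline is a single polygon with 15 vertices. Extrusion per mm of travel: 0.8 × 0.1 / (π × 0.875²) = 0.033260. Accumulating E over each segment gives final E = 2.1336.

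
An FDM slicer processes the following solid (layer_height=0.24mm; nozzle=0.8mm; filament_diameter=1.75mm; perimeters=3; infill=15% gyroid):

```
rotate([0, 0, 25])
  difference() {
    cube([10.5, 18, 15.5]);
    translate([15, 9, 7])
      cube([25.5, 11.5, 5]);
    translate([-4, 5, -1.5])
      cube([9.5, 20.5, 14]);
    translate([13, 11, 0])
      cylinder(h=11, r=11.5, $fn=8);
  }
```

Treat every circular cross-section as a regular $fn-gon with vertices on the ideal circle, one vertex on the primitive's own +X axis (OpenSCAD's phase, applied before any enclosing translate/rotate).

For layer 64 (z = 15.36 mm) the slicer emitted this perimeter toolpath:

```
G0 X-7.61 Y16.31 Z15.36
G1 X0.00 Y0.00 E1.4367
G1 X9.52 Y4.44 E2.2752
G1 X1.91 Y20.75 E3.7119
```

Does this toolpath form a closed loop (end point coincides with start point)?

no

Start point (G0): (-7.61, 16.31). End point (last G1): the path does not return to the start — open.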